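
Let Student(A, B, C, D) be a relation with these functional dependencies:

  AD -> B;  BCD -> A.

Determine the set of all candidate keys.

Attributes C, D never appear on any right-hand side, so every candidate key must contain {C, D}.
{C, D}⁺ = {C, D}, which is not all of the schema, so we must add further attributes.
{A, C, D}⁺: AD→B adds B → {A, B, C, D}. Minimal: {C, D}⁺ = {C, D}; {A, D}⁺ = {A, B, D}; {A, C}⁺ = {A, C} — none reach the full schema.
{B, C, D}⁺: BCD→A adds A → {A, B, C, D}. Minimal: {C, D}⁺ = {C, D}; {B, D}⁺ = {B, D}; {B, C}⁺ = {B, C} — none reach the full schema.

(A, C, D); (B, C, D)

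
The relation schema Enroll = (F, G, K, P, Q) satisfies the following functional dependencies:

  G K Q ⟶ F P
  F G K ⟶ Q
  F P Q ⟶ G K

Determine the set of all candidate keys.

{F, G, K}, {F, P, Q}, {G, K, Q}

{F, G, K}⁺: FGK→Q adds Q; GKQ→FP adds P → {F, G, K, P, Q}.
{F, P, Q}⁺: FPQ→GK adds G, K → {F, G, K, P, Q}.
{G, K, Q}⁺: GKQ→FP adds F, P → {F, G, K, P, Q}.
Any other superkey contains one of these as a subset, so there are no further candidate keys.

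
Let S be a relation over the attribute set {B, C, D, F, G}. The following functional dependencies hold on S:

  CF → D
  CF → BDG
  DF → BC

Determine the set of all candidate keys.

Attribute F never appears on the right-hand side of any dependency, so F must belong to every candidate key.
{F}⁺ = {F}, which is not all of the schema, so we must add further attributes.
{C, F}⁺: CF→D adds D; CF→BDG adds B, G → {B, C, D, F, G}. Minimal: {F}⁺ = {F}; {C}⁺ = {C} — none reach the full schema.
{D, F}⁺: DF→BC adds B, C; CF→BDG adds G → {B, C, D, F, G}. Minimal: {F}⁺ = {F}; {D}⁺ = {D} — none reach the full schema.
Any other superkey contains one of these as a subset, so there are no further candidate keys.

{C, F}; {D, F}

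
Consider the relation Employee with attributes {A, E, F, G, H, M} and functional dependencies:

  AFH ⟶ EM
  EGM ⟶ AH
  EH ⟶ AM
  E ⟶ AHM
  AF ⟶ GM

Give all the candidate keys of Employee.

{E, F}, {A, F, H}

{E, F}⁺: E→AHM adds A, H, M; AF→GM adds G → {A, E, F, G, H, M}. Minimal: {F}⁺ = {F}; {E}⁺ = {A, E, H, M} — none reach the full schema.
{A, F, H}⁺: AFH→EM adds E, M; AF→GM adds G → {A, E, F, G, H, M}. Minimal: {F, H}⁺ = {F, H}; {A, H}⁺ = {A, H}; {A, F}⁺ = {A, F, G, M} — none reach the full schema.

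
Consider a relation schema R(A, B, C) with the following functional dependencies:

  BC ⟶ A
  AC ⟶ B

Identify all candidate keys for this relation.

{A, C}⁺: AC→B adds B → {A, B, C}. Minimal: {C}⁺ = {C}; {A}⁺ = {A} — none reach the full schema.
{B, C}⁺: BC→A adds A → {A, B, C}. Minimal: {C}⁺ = {C}; {B}⁺ = {B} — none reach the full schema.

{A, C}, {B, C}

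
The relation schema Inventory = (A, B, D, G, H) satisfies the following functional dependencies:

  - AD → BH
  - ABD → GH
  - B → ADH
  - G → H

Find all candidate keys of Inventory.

{B}, {A, D}

{B}⁺: B→ADH adds A, D, H; ABD→GH adds G → {A, B, D, G, H}.
{A, D}⁺: AD→BH adds B, H; ABD→GH adds G → {A, B, D, G, H}. Minimal: {D}⁺ = {D}; {A}⁺ = {A} — none reach the full schema.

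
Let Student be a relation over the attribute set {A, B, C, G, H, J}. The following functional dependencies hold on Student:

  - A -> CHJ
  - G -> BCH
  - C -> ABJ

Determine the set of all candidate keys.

Attribute G never appears on the right-hand side of any dependency, so G must belong to every candidate key.
{G}⁺ = {A, B, C, G, H, J}, which is all of the schema, so {G} is the only candidate key.

{G}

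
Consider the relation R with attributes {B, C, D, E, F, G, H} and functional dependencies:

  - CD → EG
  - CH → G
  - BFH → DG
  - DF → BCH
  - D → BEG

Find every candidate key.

Attribute F never appears on the right-hand side of any dependency, so F must belong to every candidate key.
{F}⁺ = {F}, which is not all of the schema, so we must add further attributes.
{D, F}⁺: DF→BCH adds B, C, H; D→BEG adds E, G → {B, C, D, E, F, G, H}. Minimal: {F}⁺ = {F}; {D}⁺ = {B, D, E, G} — none reach the full schema.
{B, F, H}⁺: BFH→DG adds D, G; DF→BCH adds C; D→BEG adds E → {B, C, D, E, F, G, H}. Minimal: {F, H}⁺ = {F, H}; {B, H}⁺ = {B, H}; {B, F}⁺ = {B, F} — none reach the full schema.
Any other superkey contains one of these as a subset, so there are no further candidate keys.

{D, F}; {B, F, H}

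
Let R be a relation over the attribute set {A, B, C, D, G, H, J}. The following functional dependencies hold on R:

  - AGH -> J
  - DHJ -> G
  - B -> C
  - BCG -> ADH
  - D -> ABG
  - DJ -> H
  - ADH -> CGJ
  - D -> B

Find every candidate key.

{D}, {B, G}

{D}⁺: D→ABG adds A, B, G; B→C adds C; BCG→ADH adds H; ADH→CGJ adds J → {A, B, C, D, G, H, J}.
{B, G}⁺: B→C adds C; BCG→ADH adds A, D, H; ADH→CGJ adds J → {A, B, C, D, G, H, J}.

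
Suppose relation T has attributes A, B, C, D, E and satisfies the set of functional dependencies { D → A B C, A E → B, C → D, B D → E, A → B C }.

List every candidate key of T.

{A}⁺: A→BC adds B, C; C→D adds D; BD→E adds E → {A, B, C, D, E}.
{C}⁺: C→D adds D; D→ABC adds A, B; BD→E adds E → {A, B, C, D, E}.
{D}⁺: D→ABC adds A, B, C; BD→E adds E → {A, B, C, D, E}.

{A}, {C}, {D}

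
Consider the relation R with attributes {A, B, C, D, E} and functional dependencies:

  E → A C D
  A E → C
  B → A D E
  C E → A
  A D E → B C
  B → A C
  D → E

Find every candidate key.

(B); (D); (E)

{B}⁺: B→ADE adds A, D, E; ADE→BC adds C → {A, B, C, D, E}.
{D}⁺: D→E adds E; E→ACD adds A, C; ADE→BC adds B → {A, B, C, D, E}.
{E}⁺: E→ACD adds A, C, D; ADE→BC adds B → {A, B, C, D, E}.
Any other superkey contains one of these as a subset, so there are no further candidate keys.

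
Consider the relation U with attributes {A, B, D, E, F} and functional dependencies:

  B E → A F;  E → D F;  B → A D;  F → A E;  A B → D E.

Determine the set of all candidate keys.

(B)

Attribute B never appears on the right-hand side of any dependency, so B must belong to every candidate key.
{B}⁺ = {A, B, D, E, F}, which is all of the schema, so {B} is the only candidate key.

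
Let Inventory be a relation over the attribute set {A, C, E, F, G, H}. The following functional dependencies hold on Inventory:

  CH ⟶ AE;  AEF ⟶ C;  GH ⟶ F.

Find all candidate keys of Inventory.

{C, G, H}⁺: CH→AE adds A, E; GH→F adds F → {A, C, E, F, G, H}. Minimal: {G, H}⁺ = {F, G, H}; {C, H}⁺ = {A, C, E, H}; {C, G}⁺ = {C, G} — none reach the full schema.
{A, E, G, H}⁺: GH→F adds F; AEF→C adds C → {A, C, E, F, G, H}. Minimal: {E, G, H}⁺ = {E, F, G, H}; {A, G, H}⁺ = {A, F, G, H}; {A, E, H}⁺ = {A, E, H}; … — none reach the full schema.
Any other superkey contains one of these as a subset, so there are no further candidate keys.

{C, G, H}, {A, E, G, H}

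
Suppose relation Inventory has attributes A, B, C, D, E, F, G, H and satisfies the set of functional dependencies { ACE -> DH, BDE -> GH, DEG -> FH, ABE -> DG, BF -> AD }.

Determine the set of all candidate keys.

{A, B, C, E}, {B, C, D, E}, {B, C, E, F}

{A, B, C, E}⁺: ACE→DH adds D, H; BDE→GH adds G; DEG→FH adds F → {A, B, C, D, E, F, G, H}. Minimal: {B, C, E}⁺ = {B, C, E}; {A, C, E}⁺ = {A, C, D, E, H}; {A, B, E}⁺ = {A, B, D, E, F, G, H}; … — none reach the full schema.
{B, C, D, E}⁺: BDE→GH adds G, H; DEG→FH adds F; BF→AD adds A → {A, B, C, D, E, F, G, H}. Minimal: {C, D, E}⁺ = {C, D, E}; {B, D, E}⁺ = {A, B, D, E, F, G, H}; {B, C, E}⁺ = {B, C, E}; … — none reach the full schema.
{B, C, E, F}⁺: BF→AD adds A, D; ACE→DH adds H; BDE→GH adds G → {A, B, C, D, E, F, G, H}. Minimal: {C, E, F}⁺ = {C, E, F}; {B, E, F}⁺ = {A, B, D, E, F, G, H}; {B, C, F}⁺ = {A, B, C, D, F}; … — none reach the full schema.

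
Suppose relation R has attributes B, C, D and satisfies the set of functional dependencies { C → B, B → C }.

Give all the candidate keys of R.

Attribute D never appears on the right-hand side of any dependency, so D must belong to every candidate key.
{D}⁺ = {D}, which is not all of the schema, so we must add further attributes.
{B, D}⁺: B→C adds C → {B, C, D}.
{C, D}⁺: C→B adds B → {B, C, D}.
Any other superkey contains one of these as a subset, so there are no further candidate keys.

(B, D); (C, D)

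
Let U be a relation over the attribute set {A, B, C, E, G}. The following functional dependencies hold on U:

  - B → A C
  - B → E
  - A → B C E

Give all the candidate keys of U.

Attribute G never appears on the right-hand side of any dependency, so G must belong to every candidate key.
{G}⁺ = {G}, which is not all of the schema, so we must add further attributes.
{A, G}⁺: A→BCE adds B, C, E → {A, B, C, E, G}.
{B, G}⁺: B→AC adds A, C; B→E adds E → {A, B, C, E, G}.

AG; BG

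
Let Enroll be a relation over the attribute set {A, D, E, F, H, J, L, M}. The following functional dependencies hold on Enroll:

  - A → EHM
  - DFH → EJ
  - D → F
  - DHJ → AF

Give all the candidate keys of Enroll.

{A, D, L}; {D, H, L}

Attributes D, L never appear on any right-hand side, so every candidate key must contain {D, L}.
{D, L}⁺ = {D, F, L}, which is not all of the schema, so we must add further attributes.
{A, D, L}⁺: A→EHM adds E, H, M; D→F adds F; DFH→EJ adds J → {A, D, E, F, H, J, L, M}.
{D, H, L}⁺: D→F adds F; DFH→EJ adds E, J; DHJ→AF adds A; A→EHM adds M → {A, D, E, F, H, J, L, M}.
Any other superkey contains one of these as a subset, so there are no further candidate keys.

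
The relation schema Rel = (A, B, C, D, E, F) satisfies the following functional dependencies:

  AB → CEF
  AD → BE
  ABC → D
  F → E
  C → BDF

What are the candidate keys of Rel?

AB; AC; AD

Attribute A never appears on the right-hand side of any dependency, so A must belong to every candidate key.
{A}⁺ = {A}, which is not all of the schema, so we must add further attributes.
{A, B}⁺: AB→CEF adds C, E, F; ABC→D adds D → {A, B, C, D, E, F}. Minimal: {B}⁺ = {B}; {A}⁺ = {A} — none reach the full schema.
{A, C}⁺: C→BDF adds B, D, F; AB→CEF adds E → {A, B, C, D, E, F}. Minimal: {C}⁺ = {B, C, D, E, F}; {A}⁺ = {A} — none reach the full schema.
{A, D}⁺: AD→BE adds B, E; AB→CEF adds C, F → {A, B, C, D, E, F}. Minimal: {D}⁺ = {D}; {A}⁺ = {A} — none reach the full schema.
Any other superkey contains one of these as a subset, so there are no further candidate keys.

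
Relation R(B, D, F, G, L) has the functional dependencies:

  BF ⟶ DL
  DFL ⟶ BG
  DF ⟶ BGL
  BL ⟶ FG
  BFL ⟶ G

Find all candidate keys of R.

{B, F}; {B, L}; {D, F}

{B, F}⁺: BF→DL adds D, L; DFL→BG adds G → {B, D, F, G, L}. Minimal: {F}⁺ = {F}; {B}⁺ = {B} — none reach the full schema.
{B, L}⁺: BL→FG adds F, G; BF→DL adds D → {B, D, F, G, L}. Minimal: {L}⁺ = {L}; {B}⁺ = {B} — none reach the full schema.
{D, F}⁺: DF→BGL adds B, G, L → {B, D, F, G, L}. Minimal: {F}⁺ = {F}; {D}⁺ = {D} — none reach the full schema.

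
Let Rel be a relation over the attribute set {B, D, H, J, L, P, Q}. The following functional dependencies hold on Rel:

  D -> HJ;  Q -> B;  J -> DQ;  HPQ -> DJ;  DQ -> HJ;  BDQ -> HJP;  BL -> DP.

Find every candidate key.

{B, L}, {D, L}, {J, L}, {L, Q}

Attribute L never appears on the right-hand side of any dependency, so L must belong to every candidate key.
{L}⁺ = {L}, which is not all of the schema, so we must add further attributes.
{B, L}⁺: BL→DP adds D, P; D→HJ adds H, J; J→DQ adds Q → {B, D, H, J, L, P, Q}. Minimal: {L}⁺ = {L}; {B}⁺ = {B} — none reach the full schema.
{D, L}⁺: D→HJ adds H, J; J→DQ adds Q; Q→B adds B; BDQ→HJP adds P → {B, D, H, J, L, P, Q}. Minimal: {L}⁺ = {L}; {D}⁺ = {B, D, H, J, P, Q} — none reach the full schema.
{J, L}⁺: J→DQ adds D, Q; DQ→HJ adds H; Q→B adds B; BDQ→HJP adds P → {B, D, H, J, L, P, Q}. Minimal: {L}⁺ = {L}; {J}⁺ = {B, D, H, J, P, Q} — none reach the full schema.
{L, Q}⁺: Q→B adds B; BL→DP adds D, P; D→HJ adds H, J → {B, D, H, J, L, P, Q}. Minimal: {Q}⁺ = {B, Q}; {L}⁺ = {L} — none reach the full schema.
Any other superkey contains one of these as a subset, so there are no further candidate keys.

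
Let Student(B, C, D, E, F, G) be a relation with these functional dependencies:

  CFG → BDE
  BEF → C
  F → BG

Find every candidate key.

Attribute F never appears on the right-hand side of any dependency, so F must belong to every candidate key.
{F}⁺ = {B, F, G}, which is not all of the schema, so we must add further attributes.
{C, F}⁺: F→BG adds B, G; CFG→BDE adds D, E → {B, C, D, E, F, G}. Minimal: {F}⁺ = {B, F, G}; {C}⁺ = {C} — none reach the full schema.
{E, F}⁺: F→BG adds B, G; BEF→C adds C; CFG→BDE adds D → {B, C, D, E, F, G}. Minimal: {F}⁺ = {B, F, G}; {E}⁺ = {E} — none reach the full schema.
Any other superkey contains one of these as a subset, so there are no further candidate keys.

CF, EF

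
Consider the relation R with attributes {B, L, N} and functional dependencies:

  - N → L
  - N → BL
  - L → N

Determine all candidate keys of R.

{L}, {N}

{L}⁺: L→N adds N; N→BL adds B → {B, L, N}.
{N}⁺: N→L adds L; N→BL adds B → {B, L, N}.
Any other superkey contains one of these as a subset, so there are no further candidate keys.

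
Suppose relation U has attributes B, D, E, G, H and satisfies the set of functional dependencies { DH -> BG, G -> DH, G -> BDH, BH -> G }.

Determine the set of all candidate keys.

Attribute E never appears on the right-hand side of any dependency, so E must belong to every candidate key.
{E}⁺ = {E}, which is not all of the schema, so we must add further attributes.
{E, G}⁺: G→DH adds D, H; G→BDH adds B → {B, D, E, G, H}.
{B, E, H}⁺: BH→G adds G; G→DH adds D → {B, D, E, G, H}.
{D, E, H}⁺: DH→BG adds B, G → {B, D, E, G, H}.

{E, G}, {B, E, H}, {D, E, H}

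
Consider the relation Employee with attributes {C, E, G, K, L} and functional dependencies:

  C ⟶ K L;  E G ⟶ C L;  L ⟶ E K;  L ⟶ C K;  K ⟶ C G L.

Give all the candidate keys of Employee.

{C}, {K}, {L}, {E, G}

{C}⁺: C→KL adds K, L; L→EK adds E; K→CGL adds G → {C, E, G, K, L}.
{K}⁺: K→CGL adds C, G, L; L→EK adds E → {C, E, G, K, L}.
{L}⁺: L→EK adds E, K; L→CK adds C; K→CGL adds G → {C, E, G, K, L}.
{E, G}⁺: EG→CL adds C, L; L→EK adds K → {C, E, G, K, L}. Minimal: {G}⁺ = {G}; {E}⁺ = {E} — none reach the full schema.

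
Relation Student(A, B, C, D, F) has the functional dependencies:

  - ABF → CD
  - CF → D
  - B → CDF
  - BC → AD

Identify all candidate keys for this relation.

(B)

Attribute B never appears on the right-hand side of any dependency, so B must belong to every candidate key.
{B}⁺ = {A, B, C, D, F}, which is all of the schema, so {B} is the only candidate key.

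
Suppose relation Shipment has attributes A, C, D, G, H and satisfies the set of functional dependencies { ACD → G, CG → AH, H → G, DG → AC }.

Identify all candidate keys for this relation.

Attribute D never appears on the right-hand side of any dependency, so D must belong to every candidate key.
{D}⁺ = {D}, which is not all of the schema, so we must add further attributes.
{D, G}⁺: DG→AC adds A, C; CG→AH adds H → {A, C, D, G, H}.
{D, H}⁺: H→G adds G; DG→AC adds A, C → {A, C, D, G, H}.
{A, C, D}⁺: ACD→G adds G; CG→AH adds H → {A, C, D, G, H}.

{D, G}, {D, H}, {A, C, D}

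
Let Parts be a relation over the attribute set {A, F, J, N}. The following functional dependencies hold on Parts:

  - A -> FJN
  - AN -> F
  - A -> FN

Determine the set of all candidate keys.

Attribute A never appears on the right-hand side of any dependency, so A must belong to every candidate key.
{A}⁺ = {A, F, J, N}, which is all of the schema, so {A} is the only candidate key.

{A}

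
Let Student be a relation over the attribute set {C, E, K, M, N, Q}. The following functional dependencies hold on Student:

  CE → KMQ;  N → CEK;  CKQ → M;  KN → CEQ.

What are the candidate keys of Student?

N

Attribute N never appears on the right-hand side of any dependency, so N must belong to every candidate key.
{N}⁺ = {C, E, K, M, N, Q}, which is all of the schema, so {N} is the only candidate key.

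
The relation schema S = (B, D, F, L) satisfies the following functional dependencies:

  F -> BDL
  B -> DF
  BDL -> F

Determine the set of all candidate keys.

{B}, {F}

{B}⁺: B→DF adds D, F; F→BDL adds L → {B, D, F, L}.
{F}⁺: F→BDL adds B, D, L → {B, D, F, L}.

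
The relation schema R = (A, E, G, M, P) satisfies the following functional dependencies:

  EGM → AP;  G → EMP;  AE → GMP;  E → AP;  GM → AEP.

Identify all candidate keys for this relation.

(E); (G)

{E}⁺: E→AP adds A, P; AE→GMP adds G, M → {A, E, G, M, P}.
{G}⁺: G→EMP adds E, M, P; E→AP adds A → {A, E, G, M, P}.
Any other superkey contains one of these as a subset, so there are no further candidate keys.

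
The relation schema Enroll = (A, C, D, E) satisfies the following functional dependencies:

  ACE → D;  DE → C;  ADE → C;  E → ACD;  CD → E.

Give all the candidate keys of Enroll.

{E}⁺: E→ACD adds A, C, D → {A, C, D, E}.
{C, D}⁺: CD→E adds E; E→ACD adds A → {A, C, D, E}. Minimal: {D}⁺ = {D}; {C}⁺ = {C} — none reach the full schema.

{E}, {C, D}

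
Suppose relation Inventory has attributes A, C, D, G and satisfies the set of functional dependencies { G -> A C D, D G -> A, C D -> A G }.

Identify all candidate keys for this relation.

(G); (C, D)

{G}⁺: G→ACD adds A, C, D → {A, C, D, G}.
{C, D}⁺: CD→AG adds A, G → {A, C, D, G}. Minimal: {D}⁺ = {D}; {C}⁺ = {C} — none reach the full schema.
Any other superkey contains one of these as a subset, so there are no further candidate keys.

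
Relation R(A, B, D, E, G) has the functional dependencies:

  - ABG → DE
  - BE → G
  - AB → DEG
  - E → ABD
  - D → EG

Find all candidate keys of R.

{D}; {E}; {A, B}

{D}⁺: D→EG adds E, G; E→ABD adds A, B → {A, B, D, E, G}.
{E}⁺: E→ABD adds A, B, D; D→EG adds G → {A, B, D, E, G}.
{A, B}⁺: AB→DEG adds D, E, G → {A, B, D, E, G}.
Any other superkey contains one of these as a subset, so there are no further candidate keys.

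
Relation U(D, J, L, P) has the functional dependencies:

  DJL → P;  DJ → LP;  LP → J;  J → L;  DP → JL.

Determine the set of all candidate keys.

Attribute D never appears on the right-hand side of any dependency, so D must belong to every candidate key.
{D}⁺ = {D}, which is not all of the schema, so we must add further attributes.
{D, J}⁺: DJ→LP adds L, P → {D, J, L, P}. Minimal: {J}⁺ = {J, L}; {D}⁺ = {D} — none reach the full schema.
{D, P}⁺: DP→JL adds J, L → {D, J, L, P}. Minimal: {P}⁺ = {P}; {D}⁺ = {D} — none reach the full schema.
Any other superkey contains one of these as a subset, so there are no further candidate keys.

DJ, DP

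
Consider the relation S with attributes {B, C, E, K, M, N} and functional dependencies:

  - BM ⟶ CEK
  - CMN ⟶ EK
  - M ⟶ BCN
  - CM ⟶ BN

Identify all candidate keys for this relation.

Attribute M never appears on the right-hand side of any dependency, so M must belong to every candidate key.
{M}⁺ = {B, C, E, K, M, N}, which is all of the schema, so {M} is the only candidate key.

M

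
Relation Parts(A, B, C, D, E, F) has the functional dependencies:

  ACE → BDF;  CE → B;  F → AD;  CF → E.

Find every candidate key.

{C, F}⁺: F→AD adds A, D; CF→E adds E; ACE→BDF adds B → {A, B, C, D, E, F}.
{A, C, E}⁺: ACE→BDF adds B, D, F → {A, B, C, D, E, F}.

{C, F}, {A, C, E}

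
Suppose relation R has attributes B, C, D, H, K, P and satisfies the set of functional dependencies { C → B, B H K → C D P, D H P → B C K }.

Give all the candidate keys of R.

Attribute H never appears on the right-hand side of any dependency, so H must belong to every candidate key.
{H}⁺ = {H}, which is not all of the schema, so we must add further attributes.
{B, H, K}⁺: BHK→CDP adds C, D, P → {B, C, D, H, K, P}. Minimal: {H, K}⁺ = {H, K}; {B, K}⁺ = {B, K}; {B, H}⁺ = {B, H} — none reach the full schema.
{C, H, K}⁺: C→B adds B; BHK→CDP adds D, P → {B, C, D, H, K, P}. Minimal: {H, K}⁺ = {H, K}; {C, K}⁺ = {B, C, K}; {C, H}⁺ = {B, C, H} — none reach the full schema.
{D, H, P}⁺: DHP→BCK adds B, C, K → {B, C, D, H, K, P}. Minimal: {H, P}⁺ = {H, P}; {D, P}⁺ = {D, P}; {D, H}⁺ = {D, H} — none reach the full schema.

(B, H, K); (C, H, K); (D, H, P)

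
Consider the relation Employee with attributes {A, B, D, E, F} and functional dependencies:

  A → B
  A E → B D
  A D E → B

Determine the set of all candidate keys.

{A, E, F}

Attributes A, E, F never appear on any right-hand side, so every candidate key must contain {A, E, F}.
{A, E, F}⁺ = {A, B, D, E, F}, which is all of the schema, so {A, E, F} is the only candidate key.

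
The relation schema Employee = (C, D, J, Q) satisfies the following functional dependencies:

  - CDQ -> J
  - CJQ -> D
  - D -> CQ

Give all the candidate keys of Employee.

{D}⁺: D→CQ adds C, Q; CDQ→J adds J → {C, D, J, Q}.
{C, J, Q}⁺: CJQ→D adds D → {C, D, J, Q}.

(D); (C, J, Q)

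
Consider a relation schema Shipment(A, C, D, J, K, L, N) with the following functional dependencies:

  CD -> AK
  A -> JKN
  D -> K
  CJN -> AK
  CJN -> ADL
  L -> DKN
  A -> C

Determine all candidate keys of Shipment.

{A}⁺: A→JKN adds J, K, N; A→C adds C; CJN→ADL adds D, L → {A, C, D, J, K, L, N}.
{C, D}⁺: CD→AK adds A, K; A→JKN adds J, N; CJN→ADL adds L → {A, C, D, J, K, L, N}.
{C, L}⁺: L→DKN adds D, K, N; CD→AK adds A; A→JKN adds J → {A, C, D, J, K, L, N}.
{C, J, N}⁺: CJN→AK adds A, K; CJN→ADL adds D, L → {A, C, D, J, K, L, N}.

{A}, {C, D}, {C, L}, {C, J, N}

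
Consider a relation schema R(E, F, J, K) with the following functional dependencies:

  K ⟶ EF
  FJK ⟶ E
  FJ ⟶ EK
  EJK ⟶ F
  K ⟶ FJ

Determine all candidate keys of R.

{K}⁺: K→EF adds E, F; K→FJ adds J → {E, F, J, K}.
{F, J}⁺: FJ→EK adds E, K → {E, F, J, K}. Minimal: {J}⁺ = {J}; {F}⁺ = {F} — none reach the full schema.

(K); (F, J)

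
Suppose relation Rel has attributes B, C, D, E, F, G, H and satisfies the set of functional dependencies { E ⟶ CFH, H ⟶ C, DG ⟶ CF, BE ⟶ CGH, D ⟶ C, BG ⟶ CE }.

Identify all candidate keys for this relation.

(B, D, E); (B, D, G)

Attributes B, D never appear on any right-hand side, so every candidate key must contain {B, D}.
{B, D}⁺ = {B, C, D}, which is not all of the schema, so we must add further attributes.
{B, D, E}⁺: E→CFH adds C, F, H; BE→CGH adds G → {B, C, D, E, F, G, H}. Minimal: {D, E}⁺ = {C, D, E, F, H}; {B, E}⁺ = {B, C, E, F, G, H}; {B, D}⁺ = {B, C, D} — none reach the full schema.
{B, D, G}⁺: DG→CF adds C, F; BG→CE adds E; E→CFH adds H → {B, C, D, E, F, G, H}. Minimal: {D, G}⁺ = {C, D, F, G}; {B, G}⁺ = {B, C, E, F, G, H}; {B, D}⁺ = {B, C, D} — none reach the full schema.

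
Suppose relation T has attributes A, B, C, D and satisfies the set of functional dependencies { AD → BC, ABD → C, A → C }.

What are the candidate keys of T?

Attributes A, D never appear on any right-hand side, so every candidate key must contain {A, D}.
{A, D}⁺ = {A, B, C, D}, which is all of the schema, so {A, D} is the only candidate key.

AD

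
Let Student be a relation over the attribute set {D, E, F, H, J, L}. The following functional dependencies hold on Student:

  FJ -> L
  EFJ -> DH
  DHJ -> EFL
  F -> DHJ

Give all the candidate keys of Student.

{F}, {D, H, J}

{F}⁺: F→DHJ adds D, H, J; FJ→L adds L; DHJ→EFL adds E → {D, E, F, H, J, L}.
{D, H, J}⁺: DHJ→EFL adds E, F, L → {D, E, F, H, J, L}. Minimal: {H, J}⁺ = {H, J}; {D, J}⁺ = {D, J}; {D, H}⁺ = {D, H} — none reach the full schema.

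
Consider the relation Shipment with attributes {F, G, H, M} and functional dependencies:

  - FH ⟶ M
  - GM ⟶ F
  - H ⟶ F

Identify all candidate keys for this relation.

Attributes G, H never appear on any right-hand side, so every candidate key must contain {G, H}.
{G, H}⁺ = {F, G, H, M}, which is all of the schema, so {G, H} is the only candidate key.

(G, H)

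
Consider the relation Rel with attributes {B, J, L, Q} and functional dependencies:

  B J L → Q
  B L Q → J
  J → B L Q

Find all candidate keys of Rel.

{J}⁺: J→BLQ adds B, L, Q → {B, J, L, Q}.
{B, L, Q}⁺: BLQ→J adds J → {B, J, L, Q}.

J, BLQ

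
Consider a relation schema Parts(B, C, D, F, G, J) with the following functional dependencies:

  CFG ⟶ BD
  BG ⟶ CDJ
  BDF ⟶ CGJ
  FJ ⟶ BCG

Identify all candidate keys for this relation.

FJ; BDF; BFG; CFG

Attribute F never appears on the right-hand side of any dependency, so F must belong to every candidate key.
{F}⁺ = {F}, which is not all of the schema, so we must add further attributes.
{F, J}⁺: FJ→BCG adds B, C, G; CFG→BD adds D → {B, C, D, F, G, J}.
{B, D, F}⁺: BDF→CGJ adds C, G, J → {B, C, D, F, G, J}.
{B, F, G}⁺: BG→CDJ adds C, D, J → {B, C, D, F, G, J}.
{C, F, G}⁺: CFG→BD adds B, D; BG→CDJ adds J → {B, C, D, F, G, J}.
Any other superkey contains one of these as a subset, so there are no further candidate keys.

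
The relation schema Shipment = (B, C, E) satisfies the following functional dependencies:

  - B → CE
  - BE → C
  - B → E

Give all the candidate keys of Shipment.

(B)

Attribute B never appears on the right-hand side of any dependency, so B must belong to every candidate key.
{B}⁺ = {B, C, E}, which is all of the schema, so {B} is the only candidate key.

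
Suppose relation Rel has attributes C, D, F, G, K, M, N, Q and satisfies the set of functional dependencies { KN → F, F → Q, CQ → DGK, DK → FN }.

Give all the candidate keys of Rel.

{C, F, M}, {C, M, Q}, {C, D, K, M}, {C, K, M, N}

Attributes C, M never appear on any right-hand side, so every candidate key must contain {C, M}.
{C, M}⁺ = {C, M}, which is not all of the schema, so we must add further attributes.
{C, F, M}⁺: F→Q adds Q; CQ→DGK adds D, G, K; DK→FN adds N → {C, D, F, G, K, M, N, Q}. Minimal: {F, M}⁺ = {F, M, Q}; {C, M}⁺ = {C, M}; {C, F}⁺ = {C, D, F, G, K, N, Q} — none reach the full schema.
{C, M, Q}⁺: CQ→DGK adds D, G, K; DK→FN adds F, N → {C, D, F, G, K, M, N, Q}. Minimal: {M, Q}⁺ = {M, Q}; {C, Q}⁺ = {C, D, F, G, K, N, Q}; {C, M}⁺ = {C, M} — none reach the full schema.
{C, D, K, M}⁺: DK→FN adds F, N; F→Q adds Q; CQ→DGK adds G → {C, D, F, G, K, M, N, Q}. Minimal: {D, K, M}⁺ = {D, F, K, M, N, Q}; {C, K, M}⁺ = {C, K, M}; {C, D, M}⁺ = {C, D, M}; … — none reach the full schema.
{C, K, M, N}⁺: KN→F adds F; F→Q adds Q; CQ→DGK adds D, G → {C, D, F, G, K, M, N, Q}. Minimal: {K, M, N}⁺ = {F, K, M, N, Q}; {C, M, N}⁺ = {C, M, N}; {C, K, N}⁺ = {C, D, F, G, K, N, Q}; … — none reach the full schema.
Any other superkey contains one of these as a subset, so there are no further candidate keys.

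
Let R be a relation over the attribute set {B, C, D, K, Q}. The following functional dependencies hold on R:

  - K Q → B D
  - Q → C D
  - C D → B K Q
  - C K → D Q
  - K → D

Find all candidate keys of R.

{Q}⁺: Q→CD adds C, D; CD→BKQ adds B, K → {B, C, D, K, Q}.
{C, D}⁺: CD→BKQ adds B, K, Q → {B, C, D, K, Q}.
{C, K}⁺: CK→DQ adds D, Q; KQ→BD adds B → {B, C, D, K, Q}.
Any other superkey contains one of these as a subset, so there are no further candidate keys.

{Q}, {C, D}, {C, K}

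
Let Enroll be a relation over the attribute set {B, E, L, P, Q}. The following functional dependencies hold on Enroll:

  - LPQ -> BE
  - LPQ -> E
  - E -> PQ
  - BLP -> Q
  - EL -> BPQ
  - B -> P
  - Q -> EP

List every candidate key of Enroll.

Attribute L never appears on the right-hand side of any dependency, so L must belong to every candidate key.
{L}⁺ = {L}, which is not all of the schema, so we must add further attributes.
{B, L}⁺: B→P adds P; BLP→Q adds Q; Q→EP adds E → {B, E, L, P, Q}. Minimal: {L}⁺ = {L}; {B}⁺ = {B, P} — none reach the full schema.
{E, L}⁺: E→PQ adds P, Q; EL→BPQ adds B → {B, E, L, P, Q}. Minimal: {L}⁺ = {L}; {E}⁺ = {E, P, Q} — none reach the full schema.
{L, Q}⁺: Q→EP adds E, P; LPQ→BE adds B → {B, E, L, P, Q}. Minimal: {Q}⁺ = {E, P, Q}; {L}⁺ = {L} — none reach the full schema.

{B, L}, {E, L}, {L, Q}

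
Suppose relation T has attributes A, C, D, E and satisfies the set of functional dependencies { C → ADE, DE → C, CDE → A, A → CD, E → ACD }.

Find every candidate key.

A, C, E

{A}⁺: A→CD adds C, D; C→ADE adds E → {A, C, D, E}.
{C}⁺: C→ADE adds A, D, E → {A, C, D, E}.
{E}⁺: E→ACD adds A, C, D → {A, C, D, E}.
Any other superkey contains one of these as a subset, so there are no further candidate keys.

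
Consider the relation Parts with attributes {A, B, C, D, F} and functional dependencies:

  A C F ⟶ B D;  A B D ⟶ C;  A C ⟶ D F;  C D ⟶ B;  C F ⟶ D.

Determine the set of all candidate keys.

{A, C}⁺: AC→DF adds D, F; CD→B adds B → {A, B, C, D, F}.
{A, B, D}⁺: ABD→C adds C; AC→DF adds F → {A, B, C, D, F}.

{A, C}; {A, B, D}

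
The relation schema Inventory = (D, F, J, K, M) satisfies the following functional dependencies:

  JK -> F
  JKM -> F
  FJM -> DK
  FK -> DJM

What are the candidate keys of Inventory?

{F, K}, {J, K}, {F, J, M}

{F, K}⁺: FK→DJM adds D, J, M → {D, F, J, K, M}. Minimal: {K}⁺ = {K}; {F}⁺ = {F} — none reach the full schema.
{J, K}⁺: JK→F adds F; FK→DJM adds D, M → {D, F, J, K, M}. Minimal: {K}⁺ = {K}; {J}⁺ = {J} — none reach the full schema.
{F, J, M}⁺: FJM→DK adds D, K → {D, F, J, K, M}. Minimal: {J, M}⁺ = {J, M}; {F, M}⁺ = {F, M}; {F, J}⁺ = {F, J} — none reach the full schema.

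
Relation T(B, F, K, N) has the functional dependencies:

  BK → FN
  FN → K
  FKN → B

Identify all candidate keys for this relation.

{B, K}⁺: BK→FN adds F, N → {B, F, K, N}.
{F, N}⁺: FN→K adds K; FKN→B adds B → {B, F, K, N}.
Any other superkey contains one of these as a subset, so there are no further candidate keys.

{B, K}; {F, N}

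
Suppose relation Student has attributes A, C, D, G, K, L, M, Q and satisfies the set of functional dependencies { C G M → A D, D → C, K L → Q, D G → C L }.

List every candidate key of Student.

Attributes G, K, M never appear on any right-hand side, so every candidate key must contain {G, K, M}.
{G, K, M}⁺ = {G, K, M}, which is not all of the schema, so we must add further attributes.
{C, G, K, M}⁺: CGM→AD adds A, D; DG→CL adds L; KL→Q adds Q → {A, C, D, G, K, L, M, Q}. Minimal: {G, K, M}⁺ = {G, K, M}; {C, K, M}⁺ = {C, K, M}; {C, G, M}⁺ = {A, C, D, G, L, M}; … — none reach the full schema.
{D, G, K, M}⁺: D→C adds C; DG→CL adds L; CGM→AD adds A; KL→Q adds Q → {A, C, D, G, K, L, M, Q}. Minimal: {G, K, M}⁺ = {G, K, M}; {D, K, M}⁺ = {C, D, K, M}; {D, G, M}⁺ = {A, C, D, G, L, M}; … — none reach the full schema.
Any other superkey contains one of these as a subset, so there are no further candidate keys.

{C, G, K, M}, {D, G, K, M}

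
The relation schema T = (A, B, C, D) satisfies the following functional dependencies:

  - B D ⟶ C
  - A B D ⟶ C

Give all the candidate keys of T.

{A, B, D}

Attributes A, B, D never appear on any right-hand side, so every candidate key must contain {A, B, D}.
{A, B, D}⁺ = {A, B, C, D}, which is all of the schema, so {A, B, D} is the only candidate key.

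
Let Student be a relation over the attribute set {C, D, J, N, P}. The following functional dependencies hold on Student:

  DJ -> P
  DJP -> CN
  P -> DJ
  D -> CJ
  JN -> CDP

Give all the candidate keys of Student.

(D); (P); (J, N)

{D}⁺: D→CJ adds C, J; DJ→P adds P; DJP→CN adds N → {C, D, J, N, P}.
{P}⁺: P→DJ adds D, J; D→CJ adds C; DJP→CN adds N → {C, D, J, N, P}.
{J, N}⁺: JN→CDP adds C, D, P → {C, D, J, N, P}.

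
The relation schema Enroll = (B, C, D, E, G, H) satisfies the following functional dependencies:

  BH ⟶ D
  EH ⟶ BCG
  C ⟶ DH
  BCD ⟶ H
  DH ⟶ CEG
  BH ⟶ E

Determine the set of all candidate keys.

{C}⁺: C→DH adds D, H; DH→CEG adds E, G; EH→BCG adds B → {B, C, D, E, G, H}.
{B, H}⁺: BH→D adds D; DH→CEG adds C, E, G → {B, C, D, E, G, H}. Minimal: {H}⁺ = {H}; {B}⁺ = {B} — none reach the full schema.
{D, H}⁺: DH→CEG adds C, E, G; EH→BCG adds B → {B, C, D, E, G, H}. Minimal: {H}⁺ = {H}; {D}⁺ = {D} — none reach the full schema.
{E, H}⁺: EH→BCG adds B, C, G; C→DH adds D → {B, C, D, E, G, H}. Minimal: {H}⁺ = {H}; {E}⁺ = {E} — none reach the full schema.

(C), (B, H), (D, H), (E, H)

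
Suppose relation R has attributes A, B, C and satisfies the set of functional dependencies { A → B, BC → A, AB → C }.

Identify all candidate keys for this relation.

{A}⁺: A→B adds B; AB→C adds C → {A, B, C}.
{B, C}⁺: BC→A adds A → {A, B, C}. Minimal: {C}⁺ = {C}; {B}⁺ = {B} — none reach the full schema.
Any other superkey contains one of these as a subset, so there are no further candidate keys.

{A}; {B, C}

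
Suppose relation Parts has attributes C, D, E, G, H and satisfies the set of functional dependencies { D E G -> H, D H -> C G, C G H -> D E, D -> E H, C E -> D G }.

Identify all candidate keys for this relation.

{D}; {C, E}; {C, G, H}

{D}⁺: D→EH adds E, H; DH→CG adds C, G → {C, D, E, G, H}.
{C, E}⁺: CE→DG adds D, G; DEG→H adds H → {C, D, E, G, H}. Minimal: {E}⁺ = {E}; {C}⁺ = {C} — none reach the full schema.
{C, G, H}⁺: CGH→DE adds D, E → {C, D, E, G, H}. Minimal: {G, H}⁺ = {G, H}; {C, H}⁺ = {C, H}; {C, G}⁺ = {C, G} — none reach the full schema.
Any other superkey contains one of these as a subset, so there are no further candidate keys.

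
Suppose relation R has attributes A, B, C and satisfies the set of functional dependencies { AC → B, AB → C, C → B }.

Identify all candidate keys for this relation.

Attribute A never appears on the right-hand side of any dependency, so A must belong to every candidate key.
{A}⁺ = {A}, which is not all of the schema, so we must add further attributes.
{A, B}⁺: AB→C adds C → {A, B, C}. Minimal: {B}⁺ = {B}; {A}⁺ = {A} — none reach the full schema.
{A, C}⁺: AC→B adds B → {A, B, C}. Minimal: {C}⁺ = {B, C}; {A}⁺ = {A} — none reach the full schema.
Any other superkey contains one of these as a subset, so there are no further candidate keys.

{A, B}, {A, C}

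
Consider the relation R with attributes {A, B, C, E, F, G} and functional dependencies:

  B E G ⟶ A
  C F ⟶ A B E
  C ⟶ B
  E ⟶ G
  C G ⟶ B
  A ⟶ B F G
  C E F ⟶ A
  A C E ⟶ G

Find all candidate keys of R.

{A, C}⁺: C→B adds B; A→BFG adds F, G; CF→ABE adds E → {A, B, C, E, F, G}. Minimal: {C}⁺ = {B, C}; {A}⁺ = {A, B, F, G} — none reach the full schema.
{C, E}⁺: C→B adds B; E→G adds G; BEG→A adds A; A→BFG adds F → {A, B, C, E, F, G}. Minimal: {E}⁺ = {E, G}; {C}⁺ = {B, C} — none reach the full schema.
{C, F}⁺: CF→ABE adds A, B, E; E→G adds G → {A, B, C, E, F, G}. Minimal: {F}⁺ = {F}; {C}⁺ = {B, C} — none reach the full schema.
Any other superkey contains one of these as a subset, so there are no further candidate keys.

{A, C}, {C, E}, {C, F}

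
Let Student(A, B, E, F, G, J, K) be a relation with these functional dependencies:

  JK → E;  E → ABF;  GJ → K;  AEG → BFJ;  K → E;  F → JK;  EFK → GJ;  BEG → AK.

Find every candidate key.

E, F, K, GJ

{E}⁺: E→ABF adds A, B, F; F→JK adds J, K; EFK→GJ adds G → {A, B, E, F, G, J, K}.
{F}⁺: F→JK adds J, K; JK→E adds E; E→ABF adds A, B; EFK→GJ adds G → {A, B, E, F, G, J, K}.
{K}⁺: K→E adds E; E→ABF adds A, B, F; F→JK adds J; EFK→GJ adds G → {A, B, E, F, G, J, K}.
{G, J}⁺: GJ→K adds K; K→E adds E; E→ABF adds A, B, F → {A, B, E, F, G, J, K}. Minimal: {J}⁺ = {J}; {G}⁺ = {G} — none reach the full schema.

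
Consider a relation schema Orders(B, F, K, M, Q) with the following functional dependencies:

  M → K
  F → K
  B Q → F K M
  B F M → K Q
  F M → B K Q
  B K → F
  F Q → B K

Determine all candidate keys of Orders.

BM; BQ; FM; FQ

{B, M}⁺: M→K adds K; BK→F adds F; BFM→KQ adds Q → {B, F, K, M, Q}. Minimal: {M}⁺ = {K, M}; {B}⁺ = {B} — none reach the full schema.
{B, Q}⁺: BQ→FKM adds F, K, M → {B, F, K, M, Q}. Minimal: {Q}⁺ = {Q}; {B}⁺ = {B} — none reach the full schema.
{F, M}⁺: M→K adds K; FM→BKQ adds B, Q → {B, F, K, M, Q}. Minimal: {M}⁺ = {K, M}; {F}⁺ = {F, K} — none reach the full schema.
{F, Q}⁺: F→K adds K; FQ→BK adds B; BQ→FKM adds M → {B, F, K, M, Q}. Minimal: {Q}⁺ = {Q}; {F}⁺ = {F, K} — none reach the full schema.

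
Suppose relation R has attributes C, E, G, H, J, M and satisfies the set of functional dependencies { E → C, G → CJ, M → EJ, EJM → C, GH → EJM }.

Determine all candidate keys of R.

Attributes G, H never appear on any right-hand side, so every candidate key must contain {G, H}.
{G, H}⁺ = {C, E, G, H, J, M}, which is all of the schema, so {G, H} is the only candidate key.

{G, H}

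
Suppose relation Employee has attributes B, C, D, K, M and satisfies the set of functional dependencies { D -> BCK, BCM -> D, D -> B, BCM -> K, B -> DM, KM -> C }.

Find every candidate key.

{B}⁺: B→DM adds D, M; D→BCK adds C, K → {B, C, D, K, M}.
{D}⁺: D→BCK adds B, C, K; B→DM adds M → {B, C, D, K, M}.
Any other superkey contains one of these as a subset, so there are no further candidate keys.

B; D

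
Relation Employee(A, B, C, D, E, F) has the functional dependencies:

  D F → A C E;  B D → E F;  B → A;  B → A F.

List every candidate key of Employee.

{B, D}

Attributes B, D never appear on any right-hand side, so every candidate key must contain {B, D}.
{B, D}⁺ = {A, B, C, D, E, F}, which is all of the schema, so {B, D} is the only candidate key.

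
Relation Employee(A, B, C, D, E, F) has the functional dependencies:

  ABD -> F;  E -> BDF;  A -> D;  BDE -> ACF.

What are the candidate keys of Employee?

Attribute E never appears on the right-hand side of any dependency, so E must belong to every candidate key.
{E}⁺ = {A, B, C, D, E, F}, which is all of the schema, so {E} is the only candidate key.

E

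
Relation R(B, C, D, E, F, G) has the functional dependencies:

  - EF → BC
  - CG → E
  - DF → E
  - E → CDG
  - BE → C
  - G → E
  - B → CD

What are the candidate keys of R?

{B, F}⁺: B→CD adds C, D; DF→E adds E; E→CDG adds G → {B, C, D, E, F, G}. Minimal: {F}⁺ = {F}; {B}⁺ = {B, C, D} — none reach the full schema.
{D, F}⁺: DF→E adds E; E→CDG adds C, G; EF→BC adds B → {B, C, D, E, F, G}. Minimal: {F}⁺ = {F}; {D}⁺ = {D} — none reach the full schema.
{E, F}⁺: EF→BC adds B, C; E→CDG adds D, G → {B, C, D, E, F, G}. Minimal: {F}⁺ = {F}; {E}⁺ = {C, D, E, G} — none reach the full schema.
{F, G}⁺: G→E adds E; EF→BC adds B, C; E→CDG adds D → {B, C, D, E, F, G}. Minimal: {G}⁺ = {C, D, E, G}; {F}⁺ = {F} — none reach the full schema.
Any other superkey contains one of these as a subset, so there are no further candidate keys.

{B, F}, {D, F}, {E, F}, {F, G}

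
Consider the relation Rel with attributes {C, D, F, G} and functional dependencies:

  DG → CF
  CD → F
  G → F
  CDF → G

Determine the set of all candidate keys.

(C, D), (D, G)

Attribute D never appears on the right-hand side of any dependency, so D must belong to every candidate key.
{D}⁺ = {D}, which is not all of the schema, so we must add further attributes.
{C, D}⁺: CD→F adds F; CDF→G adds G → {C, D, F, G}. Minimal: {D}⁺ = {D}; {C}⁺ = {C} — none reach the full schema.
{D, G}⁺: DG→CF adds C, F → {C, D, F, G}. Minimal: {G}⁺ = {F, G}; {D}⁺ = {D} — none reach the full schema.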